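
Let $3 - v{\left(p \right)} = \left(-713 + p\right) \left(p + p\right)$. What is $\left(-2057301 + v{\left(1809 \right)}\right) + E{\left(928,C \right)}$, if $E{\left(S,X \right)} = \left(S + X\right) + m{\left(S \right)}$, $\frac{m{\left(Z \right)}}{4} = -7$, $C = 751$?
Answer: $-6020975$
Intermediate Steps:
$m{\left(Z \right)} = -28$ ($m{\left(Z \right)} = 4 \left(-7\right) = -28$)
$v{\left(p \right)} = 3 - 2 p \left(-713 + p\right)$ ($v{\left(p \right)} = 3 - \left(-713 + p\right) \left(p + p\right) = 3 - \left(-713 + p\right) 2 p = 3 - 2 p \left(-713 + p\right)$)
$E{\left(S,X \right)} = -28 + S + X$ ($E{\left(S,X \right)} = \left(S + X\right) - 28 = -28 + S + X$)
$\left(-2057301 + v{\left(1809 \right)}\right) + E{\left(928,C \right)} = \left(-2057301 + \left(3 - 2 \cdot 1809^{2} + 1426 \cdot 1809\right)\right) + \left(-28 + 928 + 751\right) = \left(-2057301 + \left(3 - 6544962 + 2579634\right)\right) + 1651 = \left(-2057301 - 3965325\right) + 1651 = -6022626 + 1651 = -6020975$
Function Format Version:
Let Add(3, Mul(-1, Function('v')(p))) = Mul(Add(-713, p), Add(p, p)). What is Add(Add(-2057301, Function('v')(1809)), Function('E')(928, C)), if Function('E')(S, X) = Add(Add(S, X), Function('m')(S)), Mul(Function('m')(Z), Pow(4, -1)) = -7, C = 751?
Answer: -6020975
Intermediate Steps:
Function('m')(Z) = -28 (Function('m')(Z) = Mul(4, -7) = -28)
Function('v')(p) = Add(3, Mul(-2, p, Add(-713, p))) (Function('v')(p) = Add(3, Mul(-1, Mul(Add(-713, p), Add(p, p)))) = Add(3, Mul(-1, Mul(Add(-713, p), Mul(2, p)))) = Add(3, Mul(-1, Mul(2, p, Add(-713, p)))) = Add(3, Mul(-2, p, Add(-713, p))))
Function('E')(S, X) = Add(-28, S, X) (Function('E')(S, X) = Add(Add(S, X), -28) = Add(-28, S, X))
Add(Add(-2057301, Function('v')(1809)), Function('E')(928, C)) = Add(Add(-2057301, Add(3, Mul(-2, Pow(1809, 2)), Mul(1426, 1809))), Add(-28, 928, 751)) = Add(Add(-2057301, Add(3, Mul(-2, 3272481), 2579634)), 1651) = Add(Add(-2057301, Add(3, -6544962, 2579634)), 1651) = Add(Add(-2057301, -3965325), 1651) = Add(-6022626, 1651) = -6020975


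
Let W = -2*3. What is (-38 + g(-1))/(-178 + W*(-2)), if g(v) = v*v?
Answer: 37/166 ≈ 0.22289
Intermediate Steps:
W = -6
g(v) = v²
(-38 + g(-1))/(-178 + W*(-2)) = (-38 + (-1)²)/(-178 - 6*(-2)) = (-38 + 1)/(-178 + 12) = -37/(-166) = -37*(-1/166) = 37/166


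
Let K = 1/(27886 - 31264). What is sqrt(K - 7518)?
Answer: I*sqrt(85787029290)/3378 ≈ 86.706*I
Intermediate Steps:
K = -1/3378 (K = 1/(-3378) = -1/3378 ≈ -0.00029603)
sqrt(K - 7518) = sqrt(-1/3378 - 7518) = sqrt(-25395805/3378) = I*sqrt(85787029290)/3378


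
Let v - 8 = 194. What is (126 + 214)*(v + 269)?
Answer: 160140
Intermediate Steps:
v = 202 (v = 8 + 194 = 202)
(126 + 214)*(v + 269) = (126 + 214)*(202 + 269) = 340*471 = 160140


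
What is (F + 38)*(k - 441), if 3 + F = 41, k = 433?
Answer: -608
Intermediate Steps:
F = 38 (F = -3 + 41 = 38)
(F + 38)*(k - 441) = (38 + 38)*(433 - 441) = 76*(-8) = -608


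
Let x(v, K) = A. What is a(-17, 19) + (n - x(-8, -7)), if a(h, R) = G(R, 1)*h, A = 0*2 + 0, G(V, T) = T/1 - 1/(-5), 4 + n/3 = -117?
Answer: -1917/5 ≈ -383.40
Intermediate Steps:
n = -363 (n = -12 + 3*(-117) = -12 - 351 = -363)
G(V, T) = ⅕ + T (G(V, T) = T*1 - 1*(-⅕) = T + ⅕ = ⅕ + T)
A = 0 (A = 0 + 0 = 0)
x(v, K) = 0
a(h, R) = 6*h/5 (a(h, R) = (⅕ + 1)*h = 6*h/5)
a(-17, 19) + (n - x(-8, -7)) = (6/5)*(-17) + (-363 - 1*0) = -102/5 + (-363 + 0) = -102/5 - 363 = -1917/5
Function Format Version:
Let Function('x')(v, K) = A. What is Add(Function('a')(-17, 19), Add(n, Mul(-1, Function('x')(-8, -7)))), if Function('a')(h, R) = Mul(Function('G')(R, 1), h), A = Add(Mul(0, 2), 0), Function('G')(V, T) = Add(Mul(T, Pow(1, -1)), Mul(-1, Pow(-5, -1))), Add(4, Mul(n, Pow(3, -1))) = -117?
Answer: Rational(-1917, 5) ≈ -383.40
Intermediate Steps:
n = -363 (n = Add(-12, Mul(3, -117)) = Add(-12, -351) = -363)
Function('G')(V, T) = Add(Rational(1, 5), T) (Function('G')(V, T) = Add(Mul(T, 1), Mul(-1, Rational(-1, 5))) = Add(T, Rational(1, 5)) = Add(Rational(1, 5), T))
A = 0 (A = Add(0, 0) = 0)
Function('x')(v, K) = 0
Function('a')(h, R) = Mul(Rational(6, 5), h) (Function('a')(h, R) = Mul(Add(Rational(1, 5), 1), h) = Mul(Rational(6, 5), h))
Add(Function('a')(-17, 19), Add(n, Mul(-1, Function('x')(-8, -7)))) = Add(Mul(Rational(6, 5), -17), Add(-363, Mul(-1, 0))) = Add(Rational(-102, 5), Add(-363, 0)) = Add(Rational(-102, 5), -363) = Rational(-1917, 5)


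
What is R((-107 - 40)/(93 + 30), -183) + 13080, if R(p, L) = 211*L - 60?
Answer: -25593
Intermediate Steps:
R(p, L) = -60 + 211*L
R((-107 - 40)/(93 + 30), -183) + 13080 = (-60 + 211*(-183)) + 13080 = (-60 - 38613) + 13080 = -38673 + 13080 = -25593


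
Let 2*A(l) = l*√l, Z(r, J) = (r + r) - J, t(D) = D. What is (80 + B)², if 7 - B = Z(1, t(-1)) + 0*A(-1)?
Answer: 7056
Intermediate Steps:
Z(r, J) = -J + 2*r (Z(r, J) = 2*r - J = -J + 2*r)
A(l) = l^(3/2)/2 (A(l) = (l*√l)/2 = l^(3/2)/2)
B = 4 (B = 7 - ((-1*(-1) + 2*1) + 0*((-1)^(3/2)/2)) = 7 - ((1 + 2) + 0*((-I)/2)) = 7 - (3 + 0*(-I/2)) = 7 - (3 + 0) = 7 - 1*3 = 7 - 3 = 4)
(80 + B)² = (80 + 4)² = 84² = 7056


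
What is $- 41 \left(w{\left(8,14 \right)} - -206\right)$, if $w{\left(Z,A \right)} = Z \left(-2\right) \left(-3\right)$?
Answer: $-10414$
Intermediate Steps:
$w{\left(Z,A \right)} = 6 Z$ ($w{\left(Z,A \right)} = - 2 Z \left(-3\right) = 6 Z$)
$- 41 \left(w{\left(8,14 \right)} - -206\right) = - 41 \left(6 \cdot 8 - -206\right) = - 41 \left(48 + 206\right) = \left(-41\right) 254 = -10414$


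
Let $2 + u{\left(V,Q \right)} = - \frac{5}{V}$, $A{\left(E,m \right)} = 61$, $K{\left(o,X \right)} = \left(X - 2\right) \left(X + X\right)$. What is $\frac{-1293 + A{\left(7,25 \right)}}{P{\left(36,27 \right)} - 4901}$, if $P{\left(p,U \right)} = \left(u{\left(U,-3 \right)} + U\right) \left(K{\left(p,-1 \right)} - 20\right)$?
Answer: $\frac{33264}{141707} \approx 0.23474$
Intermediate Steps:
$K{\left(o,X \right)} = 2 X \left(-2 + X\right)$ ($K{\left(o,X \right)} = \left(-2 + X\right) 2 X = 2 X \left(-2 + X\right)$)
$u{\left(V,Q \right)} = -2 - \frac{5}{V}$
$P{\left(p,U \right)} = 28 - 14 U + \frac{70}{U}$ ($P{\left(p,U \right)} = \left(\left(-2 - \frac{5}{U}\right) + U\right) \left(2 \left(-1\right) \left(-2 - 1\right) - 20\right) = \left(-2 + U - \frac{5}{U}\right) \left(2 \left(-1\right) \left(-3\right) - 20\right) = \left(-2 + U - \frac{5}{U}\right) \left(6 - 20\right) = \left(-2 + U - \frac{5}{U}\right) \left(-14\right) = 28 - 14 U + \frac{70}{U}$)
$\frac{-1293 + A{\left(7,25 \right)}}{P{\left(36,27 \right)} - 4901} = \frac{-1293 + 61}{\left(28 - 378 + \frac{70}{27}\right) - 4901} = - \frac{1232}{\left(28 - 378 + 70 \cdot \frac{1}{27}\right) - 4901} = - \frac{1232}{\left(28 - 378 + \frac{70}{27}\right) - 4901} = - \frac{1232}{- \frac{9380}{27} - 4901} = - \frac{1232}{- \frac{141707}{27}} = \left(-1232\right) \left(- \frac{27}{141707}\right) = \frac{33264}{141707}$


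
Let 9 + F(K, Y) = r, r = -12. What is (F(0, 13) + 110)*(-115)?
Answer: -10235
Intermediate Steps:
F(K, Y) = -21 (F(K, Y) = -9 - 12 = -21)
(F(0, 13) + 110)*(-115) = (-21 + 110)*(-115) = 89*(-115) = -10235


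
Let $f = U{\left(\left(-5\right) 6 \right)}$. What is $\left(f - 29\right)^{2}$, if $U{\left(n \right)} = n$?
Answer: $3481$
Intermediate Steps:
$f = -30$ ($f = \left(-5\right) 6 = -30$)
$\left(f - 29\right)^{2} = \left(-30 - 29\right)^{2} = \left(-59\right)^{2} = 3481$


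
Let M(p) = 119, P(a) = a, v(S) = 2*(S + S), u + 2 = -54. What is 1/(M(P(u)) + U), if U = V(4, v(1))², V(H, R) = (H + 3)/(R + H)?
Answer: 64/7665 ≈ 0.0083496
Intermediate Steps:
u = -56 (u = -2 - 54 = -56)
v(S) = 4*S (v(S) = 2*(2*S) = 4*S)
V(H, R) = (3 + H)/(H + R)
U = 49/64 (U = ((3 + 4)/(4 + 4*1))² = (7/(4 + 4))² = (7/8)² = 49/64 ≈ 0.76563)
1/(M(P(u)) + U) = 1/(119 + 49/64) = 1/(7665/64) = 64/7665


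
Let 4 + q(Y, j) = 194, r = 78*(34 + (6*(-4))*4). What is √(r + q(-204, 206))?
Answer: I*√4646 ≈ 68.162*I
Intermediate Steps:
r = -4836 (r = 78*(34 - 24*4) = 78*(34 - 96) = 78*(-62) = -4836)
q(Y, j) = 190 (q(Y, j) = -4 + 194 = 190)
√(r + q(-204, 206)) = √(-4836 + 190) = √(-4646) = I*√4646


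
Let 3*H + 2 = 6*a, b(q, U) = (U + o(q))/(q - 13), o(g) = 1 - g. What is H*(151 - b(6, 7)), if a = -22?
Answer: -47302/7 ≈ -6757.4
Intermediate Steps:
b(q, U) = (1 + U - q)/(-13 + q) (b(q, U) = (U + (1 - q))/(q - 13) = (1 + U - q)/(-13 + q))
H = -134/3 (H = -2/3 + (6*(-22))/3 = -2/3 + (1/3)*(-132) = -2/3 - 44 = -134/3 ≈ -44.667)
H*(151 - b(6, 7)) = -134*(151 - (1 + 7 - 1*6)/(-13 + 6))/3 = -134*(151 - (1 + 7 - 6)/(-7))/3 = -134*(151 - (-1)*2/7)/3 = -134*(151 - 1*(-2/7))/3 = -134*(151 + 2/7)/3 = -134/3*1059/7 = -47302/7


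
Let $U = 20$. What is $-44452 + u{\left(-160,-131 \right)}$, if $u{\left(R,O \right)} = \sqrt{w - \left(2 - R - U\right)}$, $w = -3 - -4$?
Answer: $-44452 + i \sqrt{141} \approx -44452.0 + 11.874 i$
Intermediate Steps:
$w = 1$ ($w = -3 + 4 = 1$)
$u{\left(R,O \right)} = \sqrt{19 + R}$ ($u{\left(R,O \right)} = \sqrt{1 + \left(\left(20 + R\right) - 2\right)} = \sqrt{1 + \left(18 + R\right)} = \sqrt{19 + R}$)
$-44452 + u{\left(-160,-131 \right)} = -44452 + \sqrt{19 - 160} = -44452 + \sqrt{-141} = -44452 + i \sqrt{141}$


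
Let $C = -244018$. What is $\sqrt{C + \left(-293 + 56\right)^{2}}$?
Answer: $i \sqrt{187849} \approx 433.42 i$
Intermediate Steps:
$\sqrt{C + \left(-293 + 56\right)^{2}} = \sqrt{-244018 + \left(-293 + 56\right)^{2}} = \sqrt{-244018 + \left(-237\right)^{2}} = \sqrt{-244018 + 56169} = \sqrt{-187849} = i \sqrt{187849}$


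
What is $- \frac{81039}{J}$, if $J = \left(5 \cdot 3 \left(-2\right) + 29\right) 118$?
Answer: $\frac{81039}{118} \approx 686.77$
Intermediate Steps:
$J = -118$ ($J = \left(15 \left(-2\right) + 29\right) 118 = \left(-30 + 29\right) 118 = \left(-1\right) 118 = -118$)
$- \frac{81039}{J} = - \frac{81039}{-118} = \left(-81039\right) \left(- \frac{1}{118}\right) = \frac{81039}{118}$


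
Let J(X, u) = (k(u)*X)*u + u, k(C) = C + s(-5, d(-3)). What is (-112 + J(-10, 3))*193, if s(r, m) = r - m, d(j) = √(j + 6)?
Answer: -9457 + 5790*√3 ≈ 571.57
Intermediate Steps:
d(j) = √(6 + j)
k(C) = -5 + C - √3 (k(C) = C + (-5 - √(6 - 3)) = C + (-5 - √3) = -5 + C - √3)
J(X, u) = u + X*u*(-5 + u - √3) (J(X, u) = ((-5 + u - √3)*X)*u + u = (X*(-5 + u - √3))*u + u = X*u*(-5 + u - √3) + u = u + X*u*(-5 + u - √3))
(-112 + J(-10, 3))*193 = (-112 - 1*3*(-1 - 10*(5 + √3 - 1*3)))*193 = (-112 - 1*3*(-1 - 10*(5 + √3 - 3)))*193 = (-112 - 1*3*(-1 - 10*(2 + √3)))*193 = (-112 - 1*3*(-1 + (-20 - 10*√3)))*193 = (-112 - 1*3*(-21 - 10*√3))*193 = (-112 + (63 + 30*√3))*193 = (-49 + 30*√3)*193 = -9457 + 5790*√3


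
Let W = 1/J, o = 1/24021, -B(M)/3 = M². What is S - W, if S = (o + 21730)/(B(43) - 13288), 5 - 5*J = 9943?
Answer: -5185138599803/4496304346830 ≈ -1.1532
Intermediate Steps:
J = -9938/5 (J = 1 - ⅕*9943 = 1 - 9943/5 = -9938/5 ≈ -1987.6)
B(M) = -3*M²
o = 1/24021 ≈ 4.1630e-5
S = -521976331/452435535 (S = (1/24021 + 21730)/(-3*43² - 13288) = 521976331/(24021*(-3*1849 - 13288)) = 521976331/(24021*(-5547 - 13288)) = (521976331/24021)/(-18835) = (521976331/24021)*(-1/18835) = -521976331/452435535 ≈ -1.1537)
W = -5/9938 (W = 1/(-9938/5) = -5/9938 ≈ -0.00050312)
S - W = -521976331/452435535 - 1*(-5/9938) = -521976331/452435535 + 5/9938 = -5185138599803/4496304346830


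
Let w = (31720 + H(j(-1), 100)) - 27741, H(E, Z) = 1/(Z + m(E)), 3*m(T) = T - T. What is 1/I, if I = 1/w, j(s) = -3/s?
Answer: 397901/100 ≈ 3979.0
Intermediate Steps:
m(T) = 0 (m(T) = (T - T)/3 = (1/3)*0 = 0)
H(E, Z) = 1/Z (H(E, Z) = 1/(Z + 0) = 1/Z)
w = 397901/100 (w = (31720 + 1/100) - 27741 = 3172001/100 - 27741 = 397901/100 ≈ 3979.0)
I = 100/397901 (I = 1/(397901/100) = 100/397901 ≈ 0.00025132)
1/I = 1/(100/397901) = 397901/100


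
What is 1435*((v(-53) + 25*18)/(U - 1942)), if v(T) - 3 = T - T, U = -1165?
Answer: -650055/3107 ≈ -209.22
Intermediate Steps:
v(T) = 3 (v(T) = 3 + (T - T) = 3 + 0 = 3)
1435*((v(-53) + 25*18)/(U - 1942)) = 1435*((3 + 25*18)/(-1165 - 1942)) = 1435*((3 + 450)/(-3107)) = 1435*(453*(-1/3107)) = 1435*(-453/3107) = -650055/3107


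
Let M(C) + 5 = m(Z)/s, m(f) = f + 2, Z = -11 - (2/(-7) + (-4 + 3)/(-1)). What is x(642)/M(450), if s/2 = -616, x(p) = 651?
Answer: -1403556/10763 ≈ -130.41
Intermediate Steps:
s = -1232 (s = 2*(-616) = -1232)
Z = -82/7 (Z = -11 - (2*(-1/7) - 1*(-1)) = -11 - (-2/7 + 1) = -11 - 1*5/7 = -11 - 5/7 = -82/7 ≈ -11.714)
m(f) = 2 + f
M(C) = -10763/2156 (M(C) = -5 + (2 - 82/7)/(-1232) = -5 - 68/7*(-1/1232) = -5 + 17/2156 = -10763/2156)
x(642)/M(450) = 651/(-10763/2156) = 651*(-2156/10763) = -1403556/10763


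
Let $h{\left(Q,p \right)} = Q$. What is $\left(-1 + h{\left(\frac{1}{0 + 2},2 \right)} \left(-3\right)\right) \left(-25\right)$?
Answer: $\frac{125}{2} \approx 62.5$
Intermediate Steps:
$\left(-1 + h{\left(\frac{1}{0 + 2},2 \right)} \left(-3\right)\right) \left(-25\right) = \left(-1 + \frac{1}{0 + 2} \left(-3\right)\right) \left(-25\right) = \left(-1 + \frac{1}{2} \left(-3\right)\right) \left(-25\right) = \left(-1 - \frac{3}{2}\right) \left(-25\right) = \left(- \frac{5}{2}\right) \left(-25\right) = \frac{125}{2}$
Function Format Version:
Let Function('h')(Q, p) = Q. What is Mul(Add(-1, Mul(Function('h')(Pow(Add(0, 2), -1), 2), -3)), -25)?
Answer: Rational(125, 2) ≈ 62.500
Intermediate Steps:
Mul(Add(-1, Mul(Function('h')(Pow(Add(0, 2), -1), 2), -3)), -25) = Mul(Add(-1, Mul(Pow(Add(0, 2), -1), -3)), -25) = Mul(Add(-1, Mul(Pow(2, -1), -3)), -25) = Mul(Add(-1, Mul(Rational(1, 2), -3)), -25) = Mul(Add(-1, Rational(-3, 2)), -25) = Mul(Rational(-5, 2), -25) = Rational(125, 2)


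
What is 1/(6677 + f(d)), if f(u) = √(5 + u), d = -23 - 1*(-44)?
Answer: 6677/44582303 - √26/44582303 ≈ 0.00014965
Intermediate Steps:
d = 21 (d = -23 + 44 = 21)
1/(6677 + f(d)) = 1/(6677 + √(5 + 21)) = 1/(6677 + √26)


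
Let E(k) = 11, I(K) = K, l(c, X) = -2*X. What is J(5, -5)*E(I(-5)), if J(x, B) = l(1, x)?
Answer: -110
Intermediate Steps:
J(x, B) = -2*x
J(5, -5)*E(I(-5)) = -2*5*11 = -10*11 = -110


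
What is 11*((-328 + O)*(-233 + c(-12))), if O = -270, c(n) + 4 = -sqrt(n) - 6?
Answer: 1598454 + 13156*I*sqrt(3) ≈ 1.5985e+6 + 22787.0*I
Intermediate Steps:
c(n) = -10 - sqrt(n) (c(n) = -4 + (-sqrt(n) - 6) = -4 + (-6 - sqrt(n)) = -10 - sqrt(n))
11*((-328 + O)*(-233 + c(-12))) = 11*((-328 - 270)*(-233 + (-10 - sqrt(-12)))) = 11*(-598*(-233 + (-10 - 2*I*sqrt(3)))) = 11*(-598*(-243 - 2*I*sqrt(3))) = 11*(145314 + 1196*I*sqrt(3)) = 1598454 + 13156*I*sqrt(3)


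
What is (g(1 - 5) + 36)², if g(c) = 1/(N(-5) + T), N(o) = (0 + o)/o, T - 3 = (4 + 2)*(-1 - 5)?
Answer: 1324801/1024 ≈ 1293.8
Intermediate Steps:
T = -33 (T = 3 + (4 + 2)*(-1 - 5) = 3 + 6*(-6) = 3 - 36 = -33)
N(o) = 1 (N(o) = o/o = 1)
g(c) = -1/32 (g(c) = 1/(1 - 33) = 1/(-32) = -1/32)
(g(1 - 5) + 36)² = (-1/32 + 36)² = (1151/32)² = 1324801/1024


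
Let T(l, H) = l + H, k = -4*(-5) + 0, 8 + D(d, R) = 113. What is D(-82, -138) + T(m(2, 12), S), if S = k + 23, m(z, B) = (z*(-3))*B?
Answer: 76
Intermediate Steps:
m(z, B) = -3*B*z (m(z, B) = (-3*z)*B = -3*B*z)
D(d, R) = 105 (D(d, R) = -8 + 113 = 105)
k = 20 (k = 20 + 0 = 20)
S = 43 (S = 20 + 23 = 43)
T(l, H) = H + l
D(-82, -138) + T(m(2, 12), S) = 105 + (43 - 3*12*2) = 105 + (43 - 72) = 105 - 29 = 76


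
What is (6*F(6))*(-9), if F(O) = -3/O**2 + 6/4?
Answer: -153/2 ≈ -76.500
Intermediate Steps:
F(O) = 3/2 - 3/O**2 (F(O) = -3/O**2 + 6*(1/4) = -3/O**2 + 3/2 = 3/2 - 3/O**2)
(6*F(6))*(-9) = (6*(3/2 - 3/6**2))*(-9) = (6*(3/2 - 3*1/36))*(-9) = (6*(3/2 - 1/12))*(-9) = (6*(17/12))*(-9) = (17/2)*(-9) = -153/2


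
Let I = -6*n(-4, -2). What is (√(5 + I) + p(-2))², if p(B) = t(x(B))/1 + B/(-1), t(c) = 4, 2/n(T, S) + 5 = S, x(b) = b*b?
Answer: (42 + √329)²/49 ≈ 73.809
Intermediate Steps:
x(b) = b²
n(T, S) = 2/(-5 + S)
I = 12/7 (I = -12/(-5 - 2) = -12/(-7) = -12*(-1)/7 = -6*(-2/7) = 12/7 ≈ 1.7143)
p(B) = 4 - B (p(B) = 4/1 + B/(-1) = 4*1 + B*(-1) = 4 - B)
(√(5 + I) + p(-2))² = (√(5 + 12/7) + (4 - 1*(-2)))² = (√(47/7) + (4 + 2))² = (√329/7 + 6)² = (6 + √329/7)²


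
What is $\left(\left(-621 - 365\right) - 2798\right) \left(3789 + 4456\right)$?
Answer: $-31199080$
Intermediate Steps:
$\left(\left(-621 - 365\right) - 2798\right) \left(3789 + 4456\right) = \left(\left(-621 - 365\right) - 2798\right) 8245 = \left(-986 - 2798\right) 8245 = \left(-3784\right) 8245 = -31199080$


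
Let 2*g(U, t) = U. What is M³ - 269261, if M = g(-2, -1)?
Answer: -269262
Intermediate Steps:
g(U, t) = U/2
M = -1 (M = (½)*(-2) = -1)
M³ - 269261 = (-1)³ - 269261 = -1 - 269261 = -269262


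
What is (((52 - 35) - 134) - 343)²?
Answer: 211600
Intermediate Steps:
(((52 - 35) - 134) - 343)² = ((17 - 134) - 343)² = (-117 - 343)² = (-460)² = 211600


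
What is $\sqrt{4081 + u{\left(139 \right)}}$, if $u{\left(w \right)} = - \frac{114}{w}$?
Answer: $\frac{\sqrt{78833155}}{139} \approx 63.876$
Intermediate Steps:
$\sqrt{4081 + u{\left(139 \right)}} = \sqrt{4081 - \frac{114}{139}} = \sqrt{\frac{567145}{139}} = \frac{\sqrt{78833155}}{139}$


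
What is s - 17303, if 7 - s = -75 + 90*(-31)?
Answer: -14431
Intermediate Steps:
s = 2872 (s = 7 - (-75 + 90*(-31)) = 7 - (-75 - 2790) = 7 - 1*(-2865) = 7 + 2865 = 2872)
s - 17303 = 2872 - 17303 = -14431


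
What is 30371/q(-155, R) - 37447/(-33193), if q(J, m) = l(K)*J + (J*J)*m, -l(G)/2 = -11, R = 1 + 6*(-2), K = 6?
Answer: 819626872/807751655 ≈ 1.0147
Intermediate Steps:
R = -11 (R = 1 - 12 = -11)
l(G) = 22 (l(G) = -2*(-11) = 22)
q(J, m) = 22*J + m*J² (q(J, m) = 22*J + (J*J)*m = 22*J + J²*m = 22*J + m*J²)
30371/q(-155, R) - 37447/(-33193) = 30371/((-155*(22 - 155*(-11)))) - 37447/(-33193) = 30371/((-155*(22 + 1705))) - 37447*(-1/33193) = 30371/((-155*1727)) + 37447/33193 = 30371/(-267685) + 37447/33193 = 30371*(-1/267685) + 37447/33193 = -2761/24335 + 37447/33193 = 819626872/807751655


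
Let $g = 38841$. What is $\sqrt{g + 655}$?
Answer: $2 \sqrt{9874} \approx 198.74$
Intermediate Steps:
$\sqrt{g + 655} = \sqrt{38841 + 655} = \sqrt{39496} = 2 \sqrt{9874}$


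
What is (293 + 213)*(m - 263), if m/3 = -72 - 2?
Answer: -245410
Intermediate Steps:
m = -222 (m = 3*(-72 - 2) = 3*(-74) = -222)
(293 + 213)*(m - 263) = (293 + 213)*(-222 - 263) = 506*(-485) = -245410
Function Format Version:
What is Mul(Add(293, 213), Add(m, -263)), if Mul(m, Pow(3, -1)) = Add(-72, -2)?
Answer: -245410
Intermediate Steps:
m = -222 (m = Mul(3, Add(-72, -2)) = Mul(3, -74) = -222)
Mul(Add(293, 213), Add(m, -263)) = Mul(Add(293, 213), Add(-222, -263)) = Mul(506, -485) = -245410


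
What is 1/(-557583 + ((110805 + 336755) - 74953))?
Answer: -1/184976 ≈ -5.4061e-6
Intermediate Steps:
1/(-557583 + ((110805 + 336755) - 74953)) = 1/(-557583 + (447560 - 74953)) = 1/(-557583 + 372607) = 1/(-184976) = -1/184976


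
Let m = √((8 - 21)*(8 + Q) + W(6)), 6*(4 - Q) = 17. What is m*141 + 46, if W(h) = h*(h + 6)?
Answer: 46 + 47*I*√1698/2 ≈ 46.0 + 968.36*I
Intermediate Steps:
Q = 7/6 (Q = 4 - ⅙*17 = 4 - 17/6 = 7/6 ≈ 1.1667)
W(h) = h*(6 + h)
m = I*√1698/6 (m = √((8 - 21)*(8 + 7/6) + 6*(6 + 6)) = √(-13*55/6 + 6*12) = √(-715/6 + 72) = √(-283/6) = I*√1698/6 ≈ 6.8678*I)
m*141 + 46 = (I*√1698/6)*141 + 46 = 47*I*√1698/2 + 46 = 46 + 47*I*√1698/2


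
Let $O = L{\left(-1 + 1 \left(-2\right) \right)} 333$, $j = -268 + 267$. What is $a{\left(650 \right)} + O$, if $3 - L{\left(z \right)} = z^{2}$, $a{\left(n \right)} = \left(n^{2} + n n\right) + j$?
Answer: $843001$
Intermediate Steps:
$j = -1$
$a{\left(n \right)} = -1 + 2 n^{2}$ ($a{\left(n \right)} = \left(n^{2} + n n\right) - 1 = \left(n^{2} + n^{2}\right) - 1 = 2 n^{2} - 1 = -1 + 2 n^{2}$)
$L{\left(z \right)} = 3 - z^{2}$
$O = -1998$ ($O = \left(3 - \left(-1 + 1 \left(-2\right)\right)^{2}\right) 333 = \left(3 - \left(-1 - 2\right)^{2}\right) 333 = \left(3 - \left(-3\right)^{2}\right) 333 = \left(3 - 9\right) 333 = \left(-6\right) 333 = -1998$)
$a{\left(650 \right)} + O = \left(-1 + 2 \cdot 650^{2}\right) - 1998 = \left(-1 + 2 \cdot 422500\right) - 1998 = \left(-1 + 845000\right) - 1998 = 844999 - 1998 = 843001$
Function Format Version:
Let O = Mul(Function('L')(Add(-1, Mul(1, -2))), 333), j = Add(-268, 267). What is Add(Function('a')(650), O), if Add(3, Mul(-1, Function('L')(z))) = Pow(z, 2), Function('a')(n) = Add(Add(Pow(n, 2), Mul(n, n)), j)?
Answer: 843001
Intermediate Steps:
j = -1
Function('a')(n) = Add(-1, Mul(2, Pow(n, 2))) (Function('a')(n) = Add(Add(Pow(n, 2), Mul(n, n)), -1) = Add(Add(Pow(n, 2), Pow(n, 2)), -1) = Add(Mul(2, Pow(n, 2)), -1) = Add(-1, Mul(2, Pow(n, 2))))
Function('L')(z) = Add(3, Mul(-1, Pow(z, 2)))
O = -1998 (O = Mul(Add(3, Mul(-1, Pow(Add(-1, Mul(1, -2)), 2))), 333) = Mul(Add(3, Mul(-1, Pow(Add(-1, -2), 2))), 333) = Mul(Add(3, Mul(-1, Pow(-3, 2))), 333) = Mul(Add(3, Mul(-1, 9)), 333) = Mul(Add(3, -9), 333) = Mul(-6, 333) = -1998)
Add(Function('a')(650), O) = Add(Add(-1, Mul(2, Pow(650, 2))), -1998) = Add(Add(-1, Mul(2, 422500)), -1998) = Add(Add(-1, 845000), -1998) = Add(844999, -1998) = 843001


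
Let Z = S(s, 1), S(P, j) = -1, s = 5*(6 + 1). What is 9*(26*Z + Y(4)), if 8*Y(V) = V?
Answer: -459/2 ≈ -229.50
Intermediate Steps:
Y(V) = V/8
s = 35 (s = 5*7 = 35)
Z = -1
9*(26*Z + Y(4)) = 9*(26*(-1) + (1/8)*4) = 9*(-26 + 1/2) = 9*(-51/2) = -459/2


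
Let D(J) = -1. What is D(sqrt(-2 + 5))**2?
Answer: 1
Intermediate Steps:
D(sqrt(-2 + 5))**2 = (-1)**2 = 1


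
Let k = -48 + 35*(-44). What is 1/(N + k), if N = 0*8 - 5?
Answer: -1/1593 ≈ -0.00062775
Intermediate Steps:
N = -5 (N = 0 - 5 = -5)
k = -1588 (k = -48 - 1540 = -1588)
1/(N + k) = 1/(-5 - 1588) = 1/(-1593) = -1/1593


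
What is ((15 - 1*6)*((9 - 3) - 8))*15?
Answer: -270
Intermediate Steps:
((15 - 1*6)*((9 - 3) - 8))*15 = ((15 - 6)*(6 - 8))*15 = (9*(-2))*15 = -18*15 = -270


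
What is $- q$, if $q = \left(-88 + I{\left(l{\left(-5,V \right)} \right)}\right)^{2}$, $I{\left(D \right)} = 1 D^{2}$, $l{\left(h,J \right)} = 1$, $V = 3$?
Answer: $-7569$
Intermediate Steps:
$I{\left(D \right)} = D^{2}$
$q = 7569$ ($q = \left(-88 + 1^{2}\right)^{2} = \left(-88 + 1\right)^{2} = \left(-87\right)^{2} = 7569$)
$- q = \left(-1\right) 7569 = -7569$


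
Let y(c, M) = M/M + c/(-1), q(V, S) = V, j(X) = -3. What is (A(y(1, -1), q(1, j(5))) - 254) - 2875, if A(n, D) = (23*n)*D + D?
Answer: -3128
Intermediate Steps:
y(c, M) = 1 - c (y(c, M) = 1 + c*(-1) = 1 - c)
A(n, D) = D + 23*D*n (A(n, D) = 23*D*n + D = D + 23*D*n)
(A(y(1, -1), q(1, j(5))) - 254) - 2875 = (1*(1 + 23*(1 - 1*1)) - 254) - 2875 = (1*(1 + 23*(1 - 1)) - 254) - 2875 = (1*(1 + 23*0) - 254) - 2875 = (1*(1 + 0) - 254) - 2875 = (1*1 - 254) - 2875 = (1 - 254) - 2875 = -253 - 2875 = -3128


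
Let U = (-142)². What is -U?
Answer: -20164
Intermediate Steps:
U = 20164
-U = -1*20164 = -20164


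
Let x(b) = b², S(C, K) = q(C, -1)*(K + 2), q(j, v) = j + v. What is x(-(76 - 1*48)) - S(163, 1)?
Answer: 298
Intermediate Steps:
S(C, K) = (-1 + C)*(2 + K) (S(C, K) = (C - 1)*(K + 2) = (-1 + C)*(2 + K))
x(-(76 - 1*48)) - S(163, 1) = (-(76 - 1*48))² - (-1 + 163)*(2 + 1) = (-(76 - 48))² - 162*3 = (-1*28)² - 1*486 = (-28)² - 486 = 784 - 486 = 298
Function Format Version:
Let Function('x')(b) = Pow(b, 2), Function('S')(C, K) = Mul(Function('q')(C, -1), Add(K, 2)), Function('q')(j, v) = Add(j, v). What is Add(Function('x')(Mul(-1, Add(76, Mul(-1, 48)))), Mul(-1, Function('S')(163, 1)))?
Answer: 298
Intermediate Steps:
Function('S')(C, K) = Mul(Add(-1, C), Add(2, K)) (Function('S')(C, K) = Mul(Add(C, -1), Add(K, 2)) = Mul(Add(-1, C), Add(2, K)))
Add(Function('x')(Mul(-1, Add(76, Mul(-1, 48)))), Mul(-1, Function('S')(163, 1))) = Add(Pow(Mul(-1, Add(76, Mul(-1, 48))), 2), Mul(-1, Mul(Add(-1, 163), Add(2, 1)))) = Add(Pow(Mul(-1, Add(76, -48)), 2), Mul(-1, Mul(162, 3))) = Add(Pow(Mul(-1, 28), 2), Mul(-1, 486)) = Add(Pow(-28, 2), -486) = Add(784, -486) = 298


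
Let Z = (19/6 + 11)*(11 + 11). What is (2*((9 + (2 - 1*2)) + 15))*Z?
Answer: 14960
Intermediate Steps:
Z = 935/3 (Z = (19*(⅙) + 11)*22 = (19/6 + 11)*22 = (85/6)*22 = 935/3 ≈ 311.67)
(2*((9 + (2 - 1*2)) + 15))*Z = (2*((9 + (2 - 1*2)) + 15))*(935/3) = (2*((9 + (2 - 2)) + 15))*(935/3) = (2*((9 + 0) + 15))*(935/3) = (2*(9 + 15))*(935/3) = (2*24)*(935/3) = 48*(935/3) = 14960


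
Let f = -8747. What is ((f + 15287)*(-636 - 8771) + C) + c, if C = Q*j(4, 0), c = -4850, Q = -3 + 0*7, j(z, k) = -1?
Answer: -61526627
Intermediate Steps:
Q = -3 (Q = -3 + 0 = -3)
C = 3 (C = -3*(-1) = 3)
((f + 15287)*(-636 - 8771) + C) + c = ((-8747 + 15287)*(-636 - 8771) + 3) - 4850 = (6540*(-9407) + 3) - 4850 = (-61521780 + 3) - 4850 = -61521777 - 4850 = -61526627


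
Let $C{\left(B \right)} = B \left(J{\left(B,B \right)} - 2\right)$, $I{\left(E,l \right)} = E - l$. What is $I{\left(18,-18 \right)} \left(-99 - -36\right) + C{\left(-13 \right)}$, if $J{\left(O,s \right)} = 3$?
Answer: $-2281$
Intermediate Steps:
$C{\left(B \right)} = B$ ($C{\left(B \right)} = B \left(3 - 2\right) = B 1 = B$)
$I{\left(18,-18 \right)} \left(-99 - -36\right) + C{\left(-13 \right)} = \left(18 - -18\right) \left(-99 - -36\right) - 13 = \left(18 + 18\right) \left(-99 + 36\right) - 13 = 36 \left(-63\right) - 13 = -2268 - 13 = -2281$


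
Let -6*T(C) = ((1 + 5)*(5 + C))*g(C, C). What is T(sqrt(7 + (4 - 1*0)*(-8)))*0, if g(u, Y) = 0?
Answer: 0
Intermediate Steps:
T(C) = 0 (T(C) = -(1 + 5)*(5 + C)*0/6 = -6*(5 + C)*0/6 = -(30 + 6*C)*0/6 = -1/6*0 = 0)
T(sqrt(7 + (4 - 1*0)*(-8)))*0 = 0*0 = 0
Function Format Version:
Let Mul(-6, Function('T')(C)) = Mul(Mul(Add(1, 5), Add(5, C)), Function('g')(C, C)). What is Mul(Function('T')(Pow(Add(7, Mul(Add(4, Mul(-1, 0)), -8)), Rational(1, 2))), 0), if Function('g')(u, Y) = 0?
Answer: 0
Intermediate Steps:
Function('T')(C) = 0 (Function('T')(C) = Mul(Rational(-1, 6), Mul(Mul(Add(1, 5), Add(5, C)), 0)) = Mul(Rational(-1, 6), Mul(Mul(6, Add(5, C)), 0)) = Mul(Rational(-1, 6), Mul(Add(30, Mul(6, C)), 0)) = Mul(Rational(-1, 6), 0) = 0)
Mul(Function('T')(Pow(Add(7, Mul(Add(4, Mul(-1, 0)), -8)), Rational(1, 2))), 0) = Mul(0, 0) = 0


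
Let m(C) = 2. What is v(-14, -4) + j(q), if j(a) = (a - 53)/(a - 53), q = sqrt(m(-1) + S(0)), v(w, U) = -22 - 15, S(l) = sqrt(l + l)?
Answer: -36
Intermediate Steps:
S(l) = sqrt(2)*sqrt(l) (S(l) = sqrt(2*l) = sqrt(2)*sqrt(l))
v(w, U) = -37
q = sqrt(2) (q = sqrt(2 + sqrt(2)*sqrt(0)) = sqrt(2 + sqrt(2)*0) = sqrt(2 + 0) = sqrt(2) ≈ 1.4142)
j(a) = 1 (j(a) = (-53 + a)/(-53 + a) = 1)
v(-14, -4) + j(q) = -37 + 1 = -36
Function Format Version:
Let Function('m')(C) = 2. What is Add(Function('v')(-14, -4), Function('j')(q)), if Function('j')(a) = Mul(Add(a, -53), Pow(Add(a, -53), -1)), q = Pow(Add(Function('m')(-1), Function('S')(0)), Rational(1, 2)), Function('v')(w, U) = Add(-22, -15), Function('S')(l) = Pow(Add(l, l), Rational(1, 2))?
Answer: -36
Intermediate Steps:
Function('S')(l) = Mul(Pow(2, Rational(1, 2)), Pow(l, Rational(1, 2))) (Function('S')(l) = Pow(Mul(2, l), Rational(1, 2)) = Mul(Pow(2, Rational(1, 2)), Pow(l, Rational(1, 2))))
Function('v')(w, U) = -37
q = Pow(2, Rational(1, 2)) (q = Pow(Add(2, Mul(Pow(2, Rational(1, 2)), Pow(0, Rational(1, 2)))), Rational(1, 2)) = Pow(Add(2, Mul(Pow(2, Rational(1, 2)), 0)), Rational(1, 2)) = Pow(Add(2, 0), Rational(1, 2)) = Pow(2, Rational(1, 2)) ≈ 1.4142)
Function('j')(a) = 1 (Function('j')(a) = Mul(Add(-53, a), Pow(Add(-53, a), -1)) = 1)
Add(Function('v')(-14, -4), Function('j')(q)) = Add(-37, 1) = -36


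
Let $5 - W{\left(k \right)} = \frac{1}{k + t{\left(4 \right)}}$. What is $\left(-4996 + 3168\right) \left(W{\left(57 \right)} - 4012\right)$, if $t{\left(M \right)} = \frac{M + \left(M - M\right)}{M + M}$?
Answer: $\frac{842355196}{115} \approx 7.3248 \cdot 10^{6}$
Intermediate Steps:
$t{\left(M \right)} = \frac{1}{2}$ ($t{\left(M \right)} = \frac{M + 0}{2 M} = M \frac{1}{2 M} = \frac{1}{2}$)
$W{\left(k \right)} = 5 - \frac{1}{\frac{1}{2} + k}$ ($W{\left(k \right)} = 5 - \frac{1}{k + \frac{1}{2}} = 5 - \frac{1}{\frac{1}{2} + k}$)
$\left(-4996 + 3168\right) \left(W{\left(57 \right)} - 4012\right) = \left(-4996 + 3168\right) \left(\frac{3 + 10 \cdot 57}{1 + 2 \cdot 57} - 4012\right) = - 1828 \left(\frac{3 + 570}{1 + 114} - 4012\right) = - 1828 \left(\frac{1}{115} \cdot 573 - 4012\right) = - 1828 \left(\frac{573}{115} - 4012\right) = \left(-1828\right) \left(- \frac{460807}{115}\right) = \frac{842355196}{115}$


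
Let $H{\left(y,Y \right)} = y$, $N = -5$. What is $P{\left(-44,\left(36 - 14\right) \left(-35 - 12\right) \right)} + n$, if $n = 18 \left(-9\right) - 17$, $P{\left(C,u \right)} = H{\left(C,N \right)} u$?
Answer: $45317$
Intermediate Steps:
$P{\left(C,u \right)} = C u$
$n = -179$ ($n = -162 - 17 = -179$)
$P{\left(-44,\left(36 - 14\right) \left(-35 - 12\right) \right)} + n = - 44 \left(36 - 14\right) \left(-35 - 12\right) - 179 = - 44 \cdot 22 \left(-47\right) - 179 = \left(-44\right) \left(-1034\right) - 179 = 45496 - 179 = 45317$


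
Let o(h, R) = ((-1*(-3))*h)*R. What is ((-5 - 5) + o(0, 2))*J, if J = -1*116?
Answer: 1160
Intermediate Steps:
o(h, R) = 3*R*h (o(h, R) = (3*h)*R = 3*R*h)
J = -116
((-5 - 5) + o(0, 2))*J = ((-5 - 5) + 3*2*0)*(-116) = (-10 + 0)*(-116) = -10*(-116) = 1160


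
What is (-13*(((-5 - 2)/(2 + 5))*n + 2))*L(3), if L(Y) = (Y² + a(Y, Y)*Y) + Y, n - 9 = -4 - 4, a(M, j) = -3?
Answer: -39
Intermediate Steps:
n = 1 (n = 9 + (-4 - 4) = 9 - 8 = 1)
L(Y) = Y² - 2*Y (L(Y) = (Y² - 3*Y) + Y = Y² - 2*Y)
(-13*(((-5 - 2)/(2 + 5))*n + 2))*L(3) = (-13*(((-5 - 2)/(2 + 5))*1 + 2))*(3*(-2 + 3)) = (-13*(-7/7*1 + 2))*(3*1) = -13*(-7*⅐*1 + 2)*3 = -13*(-1*1 + 2)*3 = -13*(-1 + 2)*3 = -13*1*3 = -13*3 = -39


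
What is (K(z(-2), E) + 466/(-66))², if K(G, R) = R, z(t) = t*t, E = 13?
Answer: 38416/1089 ≈ 35.276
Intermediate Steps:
z(t) = t²
(K(z(-2), E) + 466/(-66))² = (13 + 466/(-66))² = (13 + 466*(-1/66))² = (13 - 233/33)² = (196/33)² = 38416/1089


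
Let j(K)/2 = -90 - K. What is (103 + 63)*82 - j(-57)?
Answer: 13678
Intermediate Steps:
j(K) = -180 - 2*K (j(K) = 2*(-90 - K) = -180 - 2*K)
(103 + 63)*82 - j(-57) = (103 + 63)*82 - (-180 - 2*(-57)) = 166*82 - (-180 + 114) = 13612 - 1*(-66) = 13612 + 66 = 13678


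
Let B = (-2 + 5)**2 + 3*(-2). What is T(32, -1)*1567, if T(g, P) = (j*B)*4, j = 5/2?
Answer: 47010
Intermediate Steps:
j = 5/2 (j = 5*(1/2) = 5/2 ≈ 2.5000)
B = 3 (B = 3**2 - 6 = 9 - 6 = 3)
T(g, P) = 30 (T(g, P) = ((5/2)*3)*4 = (15/2)*4 = 30)
T(32, -1)*1567 = 30*1567 = 47010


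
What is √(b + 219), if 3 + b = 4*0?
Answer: 6*√6 ≈ 14.697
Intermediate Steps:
b = -3 (b = -3 + 4*0 = -3 + 0 = -3)
√(b + 219) = √(-3 + 219) = √216 = 6*√6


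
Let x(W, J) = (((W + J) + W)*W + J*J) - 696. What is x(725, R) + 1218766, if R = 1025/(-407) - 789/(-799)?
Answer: 239864567541073484/105750487249 ≈ 2.2682e+6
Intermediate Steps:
R = -497852/325193 (R = 1025*(-1/407) - 789*(-1/799) = -1025/407 + 789/799 = -497852/325193 ≈ -1.5309)
x(W, J) = -696 + J² + W*(J + 2*W) (x(W, J) = (((J + W) + W)*W + J²) - 696 = ((J + 2*W)*W + J²) - 696 = (W*(J + 2*W) + J²) - 696 = (J² + W*(J + 2*W)) - 696 = -696 + J² + W*(J + 2*W))
x(725, R) + 1218766 = (-696 + (-497852/325193)² + 2*725² - 497852/325193*725) + 1218766 = (-696 + 247856613904/105750487249 + 2*525625 - 360942700/325193) + 1218766 = (-696 + 247856613904/105750487249 + 1051250 - 360942700/325193) + 1218766 = 110979469198558750/105750487249 + 1218766 = 239864567541073484/105750487249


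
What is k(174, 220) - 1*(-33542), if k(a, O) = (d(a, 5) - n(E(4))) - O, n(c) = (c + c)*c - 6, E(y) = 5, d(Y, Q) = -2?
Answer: 33276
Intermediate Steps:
n(c) = -6 + 2*c² (n(c) = (2*c)*c - 6 = 2*c² - 6 = -6 + 2*c²)
k(a, O) = -46 - O (k(a, O) = (-2 - (-6 + 2*5²)) - O = (-2 - (-6 + 2*25)) - O = (-2 - (-6 + 50)) - O = (-2 - 1*44) - O = (-2 - 44) - O = -46 - O)
k(174, 220) - 1*(-33542) = (-46 - 1*220) - 1*(-33542) = (-46 - 220) + 33542 = -266 + 33542 = 33276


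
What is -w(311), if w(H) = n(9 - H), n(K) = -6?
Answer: 6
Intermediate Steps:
w(H) = -6
-w(311) = -1*(-6) = 6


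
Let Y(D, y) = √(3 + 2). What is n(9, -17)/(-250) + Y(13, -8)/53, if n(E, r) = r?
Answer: 17/250 + √5/53 ≈ 0.11019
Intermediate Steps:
Y(D, y) = √5
n(9, -17)/(-250) + Y(13, -8)/53 = -17/(-250) + √5/53 = -17*(-1/250) + √5*(1/53) = 17/250 + √5/53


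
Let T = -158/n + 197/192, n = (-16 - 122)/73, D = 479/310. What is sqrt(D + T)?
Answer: sqrt(630668931015)/85560 ≈ 9.2818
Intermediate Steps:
D = 479/310 (D = 479*(1/310) = 479/310 ≈ 1.5452)
n = -138/73 (n = -138*1/73 = -138/73 ≈ -1.8904)
T = 373619/4416 (T = -158/(-138/73) + 197/192 = -158*(-73/138) + 197*(1/192) = 5767/69 + 197/192 = 373619/4416 ≈ 84.606)
sqrt(D + T) = sqrt(479/310 + 373619/4416) = sqrt(58968577/684480) = sqrt(630668931015)/85560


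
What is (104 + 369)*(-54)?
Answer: -25542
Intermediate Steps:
(104 + 369)*(-54) = 473*(-54) = -25542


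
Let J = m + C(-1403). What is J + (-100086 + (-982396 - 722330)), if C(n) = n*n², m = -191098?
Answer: -2763673737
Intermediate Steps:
C(n) = n³
J = -2761868925 (J = -191098 + (-1403)³ = -191098 - 2761677827 = -2761868925)
J + (-100086 + (-982396 - 722330)) = -2761868925 + (-100086 + (-982396 - 722330)) = -2761868925 + (-100086 - 1704726) = -2761868925 - 1804812 = -2763673737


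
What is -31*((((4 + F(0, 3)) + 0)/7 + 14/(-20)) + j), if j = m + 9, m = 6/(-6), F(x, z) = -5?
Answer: -15531/70 ≈ -221.87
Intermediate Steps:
m = -1 (m = 6*(-⅙) = -1)
j = 8 (j = -1 + 9 = 8)
-31*((((4 + F(0, 3)) + 0)/7 + 14/(-20)) + j) = -31*((((4 - 5) + 0)/7 + 14/(-20)) + 8) = -31*(((-1 + 0)*(⅐) + 14*(-1/20)) + 8) = -31*((-1*⅐ - 7/10) + 8) = -31*((-⅐ - 7/10) + 8) = -31*(-59/70 + 8) = -31*501/70 = -15531/70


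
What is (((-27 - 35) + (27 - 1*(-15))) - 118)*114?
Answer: -15732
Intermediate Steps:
(((-27 - 35) + (27 - 1*(-15))) - 118)*114 = ((-62 + (27 + 15)) - 118)*114 = ((-62 + 42) - 118)*114 = (-20 - 118)*114 = -138*114 = -15732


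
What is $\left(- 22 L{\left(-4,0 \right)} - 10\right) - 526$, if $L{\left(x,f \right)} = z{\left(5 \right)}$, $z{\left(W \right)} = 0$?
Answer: $-536$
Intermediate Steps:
$L{\left(x,f \right)} = 0$
$\left(- 22 L{\left(-4,0 \right)} - 10\right) - 526 = \left(\left(-22\right) 0 - 10\right) - 526 = \left(0 - 10\right) - 526 = -10 - 526 = -536$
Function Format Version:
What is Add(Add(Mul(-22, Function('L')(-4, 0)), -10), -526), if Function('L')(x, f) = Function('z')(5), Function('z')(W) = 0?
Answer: -536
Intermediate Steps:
Function('L')(x, f) = 0
Add(Add(Mul(-22, Function('L')(-4, 0)), -10), -526) = Add(Add(Mul(-22, 0), -10), -526) = Add(Add(0, -10), -526) = Add(-10, -526) = -536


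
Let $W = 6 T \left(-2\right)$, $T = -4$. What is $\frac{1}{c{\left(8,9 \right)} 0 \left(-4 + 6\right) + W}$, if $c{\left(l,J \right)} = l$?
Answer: $\frac{1}{48} \approx 0.020833$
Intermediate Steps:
$W = 48$ ($W = 6 \left(-4\right) \left(-2\right) = \left(-24\right) \left(-2\right) = 48$)
$\frac{1}{c{\left(8,9 \right)} 0 \left(-4 + 6\right) + W} = \frac{1}{8 \cdot 0 \left(-4 + 6\right) + 48} = \frac{1}{8 \cdot 0 \cdot 2 + 48} = \frac{1}{8 \cdot 0 + 48} = \frac{1}{0 + 48} = \frac{1}{48}$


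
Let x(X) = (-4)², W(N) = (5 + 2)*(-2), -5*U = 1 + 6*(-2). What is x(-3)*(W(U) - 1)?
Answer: -240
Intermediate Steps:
U = 11/5 (U = -(1 + 6*(-2))/5 = -(1 - 12)/5 = -⅕*(-11) = 11/5 ≈ 2.2000)
W(N) = -14 (W(N) = 7*(-2) = -14)
x(X) = 16
x(-3)*(W(U) - 1) = 16*(-14 - 1) = 16*(-15) = -240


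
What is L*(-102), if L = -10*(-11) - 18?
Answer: -9384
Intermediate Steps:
L = 92 (L = 110 - 18 = 92)
L*(-102) = 92*(-102) = -9384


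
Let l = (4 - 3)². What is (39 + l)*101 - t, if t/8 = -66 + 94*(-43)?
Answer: 36904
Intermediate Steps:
t = -32864 (t = 8*(-66 + 94*(-43)) = 8*(-66 - 4042) = 8*(-4108) = -32864)
l = 1 (l = 1² = 1)
(39 + l)*101 - t = (39 + 1)*101 - 1*(-32864) = 40*101 + 32864 = 4040 + 32864 = 36904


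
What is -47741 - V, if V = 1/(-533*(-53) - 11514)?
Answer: -798945636/16735 ≈ -47741.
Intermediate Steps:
V = 1/16735 (V = 1/(28249 - 11514) = 1/16735 ≈ 5.9755e-5)
-47741 - V = -47741 - 1*1/16735 = -47741 - 1/16735 = -798945636/16735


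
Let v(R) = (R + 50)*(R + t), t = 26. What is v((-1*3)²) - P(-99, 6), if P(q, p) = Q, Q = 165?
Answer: 1900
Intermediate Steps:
P(q, p) = 165
v(R) = (26 + R)*(50 + R) (v(R) = (R + 50)*(R + 26) = (50 + R)*(26 + R) = (26 + R)*(50 + R))
v((-1*3)²) - P(-99, 6) = (1300 + ((-1*3)²)² + 76*(-1*3)²) - 1*165 = (1300 + ((-3)²)² + 76*(-3)²) - 165 = (1300 + 9² + 76*9) - 165 = (1300 + 81 + 684) - 165 = 2065 - 165 = 1900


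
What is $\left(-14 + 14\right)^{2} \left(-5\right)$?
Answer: $0$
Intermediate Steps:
$\left(-14 + 14\right)^{2} \left(-5\right) = 0^{2} \left(-5\right) = 0 \left(-5\right) = 0$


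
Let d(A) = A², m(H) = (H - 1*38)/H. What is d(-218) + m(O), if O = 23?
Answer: 1093037/23 ≈ 47523.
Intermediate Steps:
m(H) = (-38 + H)/H (m(H) = (H - 38)/H = (-38 + H)/H)
d(-218) + m(O) = (-218)² + (-38 + 23)/23 = 47524 + (1/23)*(-15) = 47524 - 15/23 = 1093037/23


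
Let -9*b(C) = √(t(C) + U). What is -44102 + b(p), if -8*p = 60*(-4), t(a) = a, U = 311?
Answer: -44102 - √341/9 ≈ -44104.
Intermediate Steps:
p = 30 (p = -15*(-4)/2 = -⅛*(-240) = 30)
b(C) = -√(311 + C)/9 (b(C) = -√(C + 311)/9 = -√(311 + C)/9)
-44102 + b(p) = -44102 - √(311 + 30)/9 = -44102 - √341/9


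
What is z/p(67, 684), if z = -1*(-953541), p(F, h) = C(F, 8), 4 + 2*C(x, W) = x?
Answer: 211898/7 ≈ 30271.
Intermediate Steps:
C(x, W) = -2 + x/2
p(F, h) = -2 + F/2
z = 953541
z/p(67, 684) = 953541/(-2 + (1/2)*67) = 953541/(-2 + 67/2) = 953541/(63/2) = 953541*(2/63) = 211898/7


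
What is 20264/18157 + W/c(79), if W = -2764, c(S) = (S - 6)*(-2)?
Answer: 26572246/1325461 ≈ 20.048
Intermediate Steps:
c(S) = 12 - 2*S (c(S) = (-6 + S)*(-2) = 12 - 2*S)
20264/18157 + W/c(79) = 20264/18157 - 2764/(12 - 2*79) = 20264*(1/18157) - 2764/(12 - 158) = 20264/18157 - 2764/(-146) = 20264/18157 - 2764*(-1/146) = 20264/18157 + 1382/73 = 26572246/1325461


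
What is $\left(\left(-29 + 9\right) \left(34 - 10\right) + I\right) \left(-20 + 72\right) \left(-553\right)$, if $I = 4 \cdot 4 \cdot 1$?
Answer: $13342784$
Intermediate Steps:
$I = 16$ ($I = 16 \cdot 1 = 16$)
$\left(\left(-29 + 9\right) \left(34 - 10\right) + I\right) \left(-20 + 72\right) \left(-553\right) = \left(\left(-29 + 9\right) \left(34 - 10\right) + 16\right) \left(-20 + 72\right) \left(-553\right) = \left(\left(-20\right) 24 + 16\right) 52 \left(-553\right) = \left(-480 + 16\right) 52 \left(-553\right) = \left(-464\right) 52 \left(-553\right) = \left(-24128\right) \left(-553\right) = 13342784$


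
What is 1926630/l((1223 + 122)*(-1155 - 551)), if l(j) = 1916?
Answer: 963315/958 ≈ 1005.5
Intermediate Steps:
1926630/l((1223 + 122)*(-1155 - 551)) = 1926630/1916 = 1926630*(1/1916) = 963315/958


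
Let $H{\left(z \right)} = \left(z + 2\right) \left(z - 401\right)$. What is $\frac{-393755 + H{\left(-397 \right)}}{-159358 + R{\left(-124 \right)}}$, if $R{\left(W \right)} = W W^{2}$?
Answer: $\frac{78545}{2065982} \approx 0.038018$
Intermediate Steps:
$H{\left(z \right)} = \left(-401 + z\right) \left(2 + z\right)$ ($H{\left(z \right)} = \left(2 + z\right) \left(-401 + z\right) = \left(-401 + z\right) \left(2 + z\right)$)
$R{\left(W \right)} = W^{3}$
$\frac{-393755 + H{\left(-397 \right)}}{-159358 + R{\left(-124 \right)}} = \frac{-393755 - \left(-157601 - 157609\right)}{-159358 + \left(-124\right)^{3}} = \frac{-393755 + \left(-802 + 157609 + 158403\right)}{-159358 - 1906624} = \frac{-393755 + 315210}{-2065982} = \left(-78545\right) \left(- \frac{1}{2065982}\right) = \frac{78545}{2065982}$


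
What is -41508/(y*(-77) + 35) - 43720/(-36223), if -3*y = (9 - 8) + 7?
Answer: -4479110732/26116783 ≈ -171.50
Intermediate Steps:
y = -8/3 (y = -((9 - 8) + 7)/3 = -(1 + 7)/3 = -⅓*8 = -8/3 ≈ -2.6667)
-41508/(y*(-77) + 35) - 43720/(-36223) = -41508/(-8/3*(-77) + 35) - 43720/(-36223) = -41508/(616/3 + 35) - 43720*(-1/36223) = -41508/721/3 + 43720/36223 = -41508*3/721 + 43720/36223 = -124524/721 + 43720/36223 = -4479110732/26116783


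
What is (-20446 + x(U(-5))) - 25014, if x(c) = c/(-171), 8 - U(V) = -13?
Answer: -2591227/57 ≈ -45460.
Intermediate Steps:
U(V) = 21 (U(V) = 8 - 1*(-13) = 8 + 13 = 21)
x(c) = -c/171 (x(c) = c*(-1/171) = -c/171)
(-20446 + x(U(-5))) - 25014 = (-20446 - 1/171*21) - 25014 = (-20446 - 7/57) - 25014 = -1165429/57 - 25014 = -2591227/57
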